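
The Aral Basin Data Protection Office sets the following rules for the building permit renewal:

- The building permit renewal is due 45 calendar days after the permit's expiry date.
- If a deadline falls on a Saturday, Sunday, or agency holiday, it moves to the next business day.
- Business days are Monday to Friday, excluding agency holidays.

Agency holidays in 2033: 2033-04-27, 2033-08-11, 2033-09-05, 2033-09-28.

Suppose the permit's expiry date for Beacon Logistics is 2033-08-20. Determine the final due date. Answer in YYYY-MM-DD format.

Trigger date 2033-08-20 + 45 calendar days = 2033-10-04.
2033-10-04 falls on a Tuesday, which is a business day, so no adjustment is needed.
So the filing is due 2033-10-04.

2033-10-04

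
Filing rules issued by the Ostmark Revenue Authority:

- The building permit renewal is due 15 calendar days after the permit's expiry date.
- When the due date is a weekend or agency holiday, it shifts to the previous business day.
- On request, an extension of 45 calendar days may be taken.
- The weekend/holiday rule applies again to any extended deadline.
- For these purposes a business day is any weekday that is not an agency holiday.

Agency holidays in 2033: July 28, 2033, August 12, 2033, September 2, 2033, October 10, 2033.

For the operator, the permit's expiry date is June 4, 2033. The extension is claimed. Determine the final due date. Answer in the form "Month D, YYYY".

Adding 15 calendar days to June 4, 2033 gives June 19, 2033.
June 19, 2033 is a Sunday, so it moves to the preceding business day, June 17, 2033 (Friday).
Applying the 45-calendar-day extension: June 17, 2033 + 45 days = August 1, 2033.
August 1, 2033 falls on a Monday, which is a business day, so no adjustment is needed.
Final deadline: August 1, 2033.

August 1, 2033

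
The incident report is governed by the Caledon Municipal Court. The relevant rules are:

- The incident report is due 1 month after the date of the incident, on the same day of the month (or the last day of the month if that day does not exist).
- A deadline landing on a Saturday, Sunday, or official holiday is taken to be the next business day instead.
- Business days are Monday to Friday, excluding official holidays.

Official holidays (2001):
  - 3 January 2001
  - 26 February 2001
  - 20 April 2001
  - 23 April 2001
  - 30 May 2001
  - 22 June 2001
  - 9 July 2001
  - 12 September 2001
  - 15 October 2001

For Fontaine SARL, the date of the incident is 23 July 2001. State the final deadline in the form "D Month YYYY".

1 month after 23 July 2001, on the same day of the month, is 23 August 2001.
Since 23 August 2001 is a Thursday and not a holiday, the date is unchanged.
The final due date is 23 August 2001.

23 August 2001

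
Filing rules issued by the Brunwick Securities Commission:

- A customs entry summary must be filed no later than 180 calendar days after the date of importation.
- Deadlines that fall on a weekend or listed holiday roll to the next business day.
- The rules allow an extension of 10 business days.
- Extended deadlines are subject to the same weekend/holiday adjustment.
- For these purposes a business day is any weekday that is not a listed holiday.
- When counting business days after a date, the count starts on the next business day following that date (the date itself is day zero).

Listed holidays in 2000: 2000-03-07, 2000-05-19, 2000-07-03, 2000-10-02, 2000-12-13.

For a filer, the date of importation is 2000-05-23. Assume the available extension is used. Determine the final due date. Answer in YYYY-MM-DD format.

2000-12-04

Adding 180 calendar days to 2000-05-23 gives 2000-11-19.
2000-11-19 is a Sunday; the next business day is 2000-11-20 (Monday).
The 10-business-day extension runs from 2000-11-20 to 2000-12-04.
2000-12-04 falls on a Monday, which is a business day, so no adjustment is needed.
Deadline: 2000-12-04.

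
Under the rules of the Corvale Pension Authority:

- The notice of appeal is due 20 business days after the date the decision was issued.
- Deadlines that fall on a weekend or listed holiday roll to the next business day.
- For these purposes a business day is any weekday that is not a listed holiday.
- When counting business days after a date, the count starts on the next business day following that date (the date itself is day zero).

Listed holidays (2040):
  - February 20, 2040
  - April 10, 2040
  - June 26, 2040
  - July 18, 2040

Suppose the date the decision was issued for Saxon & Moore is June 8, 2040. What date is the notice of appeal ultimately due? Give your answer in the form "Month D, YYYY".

July 9, 2040

Starting the day after June 8, 2040 and counting 20 business days lands on July 9, 2040.
July 9, 2040 (Monday) is already a business day.
Final deadline: July 9, 2040.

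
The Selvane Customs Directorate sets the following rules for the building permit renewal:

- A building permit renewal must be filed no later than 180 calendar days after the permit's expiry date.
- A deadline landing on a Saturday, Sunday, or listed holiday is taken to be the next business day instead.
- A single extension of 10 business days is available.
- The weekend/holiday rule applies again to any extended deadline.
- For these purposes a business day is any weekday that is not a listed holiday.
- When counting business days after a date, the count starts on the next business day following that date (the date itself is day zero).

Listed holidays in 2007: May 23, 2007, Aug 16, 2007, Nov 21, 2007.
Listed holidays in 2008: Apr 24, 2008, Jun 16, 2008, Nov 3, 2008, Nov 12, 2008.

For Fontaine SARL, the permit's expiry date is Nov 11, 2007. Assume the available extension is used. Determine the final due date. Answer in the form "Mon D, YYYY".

From Nov 11, 2007, 180 calendar days later is May 9, 2008.
May 9, 2008 falls on a Friday, which is a business day, so no adjustment is needed.
Applying the 10-business-day extension: 10 business days after May 9, 2008 is May 23, 2008.
May 23, 2008 is a Friday and not a listed holiday, so it stands.
So the filing is due May 23, 2008.

May 23, 2008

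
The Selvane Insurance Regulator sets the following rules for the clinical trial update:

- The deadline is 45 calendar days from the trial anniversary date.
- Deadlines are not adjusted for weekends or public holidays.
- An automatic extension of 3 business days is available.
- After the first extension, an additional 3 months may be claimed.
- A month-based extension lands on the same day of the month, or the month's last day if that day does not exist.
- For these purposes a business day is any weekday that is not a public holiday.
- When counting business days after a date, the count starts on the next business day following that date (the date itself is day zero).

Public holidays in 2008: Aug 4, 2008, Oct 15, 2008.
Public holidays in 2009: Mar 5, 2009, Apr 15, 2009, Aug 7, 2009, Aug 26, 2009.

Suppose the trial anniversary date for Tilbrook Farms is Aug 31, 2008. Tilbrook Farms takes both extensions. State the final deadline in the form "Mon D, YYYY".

Jan 20, 2009

45 calendar days after Aug 31, 2008 is Oct 15, 2008.
Oct 15, 2008 falls on a Wednesday. The rules make no weekend/holiday allowance, so it remains Oct 15, 2008.
Applying the 3-business-day extension: 3 business days after Oct 15, 2008 is Oct 20, 2008.
No adjustment is made for weekends or holidays, so Oct 20, 2008 stands.
The 3 months extension carries Oct 20, 2008 to Jan 20, 2009.
Jan 20, 2009 falls on a Tuesday. The rules make no weekend/holiday allowance, so it remains Jan 20, 2009.
Deadline: Jan 20, 2009.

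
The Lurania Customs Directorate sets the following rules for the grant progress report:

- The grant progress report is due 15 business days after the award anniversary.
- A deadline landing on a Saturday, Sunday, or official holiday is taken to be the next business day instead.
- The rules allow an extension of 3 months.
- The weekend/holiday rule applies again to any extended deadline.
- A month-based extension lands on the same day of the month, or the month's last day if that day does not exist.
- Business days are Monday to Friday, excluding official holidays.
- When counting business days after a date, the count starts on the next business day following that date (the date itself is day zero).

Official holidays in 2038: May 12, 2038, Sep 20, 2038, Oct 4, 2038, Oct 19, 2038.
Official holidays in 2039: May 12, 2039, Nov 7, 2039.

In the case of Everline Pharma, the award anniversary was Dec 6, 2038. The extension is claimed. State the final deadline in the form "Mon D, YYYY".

Counting 15 business days after Dec 6, 2038 (skipping weekends and listed holidays) reaches Dec 27, 2038.
Since Dec 27, 2038 is a Monday and not a holiday, the date is unchanged.
The 3 months extension carries Dec 27, 2038 to Mar 27, 2039.
Because Mar 27, 2039 is a Sunday, the deadline becomes Mar 28, 2039 (Monday).
The final due date is Mar 28, 2039.

Mar 28, 2039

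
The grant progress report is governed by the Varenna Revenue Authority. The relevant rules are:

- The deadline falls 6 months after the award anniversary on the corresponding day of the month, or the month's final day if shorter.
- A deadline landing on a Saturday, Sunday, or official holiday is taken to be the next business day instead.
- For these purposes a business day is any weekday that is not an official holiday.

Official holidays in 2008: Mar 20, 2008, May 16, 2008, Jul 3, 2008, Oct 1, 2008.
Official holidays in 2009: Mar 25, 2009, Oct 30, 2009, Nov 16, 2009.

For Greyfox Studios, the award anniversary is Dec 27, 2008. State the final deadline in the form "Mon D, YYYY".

Jun 29, 2009

Moving 6 months forward from Dec 27, 2008 on the corresponding day gives Jun 27, 2009.
Jun 27, 2009 falls on a Saturday. Rolling to the next business day gives Jun 29, 2009, a Monday.
Final deadline: Jun 29, 2009.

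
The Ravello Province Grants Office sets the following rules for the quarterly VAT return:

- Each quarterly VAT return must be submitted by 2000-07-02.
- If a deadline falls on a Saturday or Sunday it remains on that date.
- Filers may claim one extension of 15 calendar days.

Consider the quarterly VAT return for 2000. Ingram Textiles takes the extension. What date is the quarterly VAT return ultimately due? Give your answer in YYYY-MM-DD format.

The stated deadline is 2000-07-02.
2000-07-02 is a Sunday; no weekend or holiday adjustment applies.
With the 15-day extension, 2000-07-02 becomes 2000-07-17.
2000-07-17 falls on a Monday. The rules make no weekend/holiday allowance, so it remains 2000-07-17.
Final deadline: 2000-07-17.

2000-07-17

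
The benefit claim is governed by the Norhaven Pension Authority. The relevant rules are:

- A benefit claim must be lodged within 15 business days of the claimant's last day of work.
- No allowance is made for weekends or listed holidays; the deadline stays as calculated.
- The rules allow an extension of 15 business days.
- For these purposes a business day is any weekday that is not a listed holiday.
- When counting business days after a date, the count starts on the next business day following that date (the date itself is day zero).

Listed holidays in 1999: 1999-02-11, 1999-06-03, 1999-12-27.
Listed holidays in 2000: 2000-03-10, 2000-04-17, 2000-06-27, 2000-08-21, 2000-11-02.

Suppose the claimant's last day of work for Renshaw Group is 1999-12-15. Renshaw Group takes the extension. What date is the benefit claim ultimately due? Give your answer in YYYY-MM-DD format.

15 business days after 1999-12-15, excluding weekends and holidays, is 2000-01-06.
2000-01-06 is a Thursday; no weekend or holiday adjustment applies.
Applying the 15-business-day extension: 15 business days after 2000-01-06 is 2000-01-27.
No adjustment is made for weekends or holidays, so 2000-01-27 stands.
Final deadline: 2000-01-27.

2000-01-27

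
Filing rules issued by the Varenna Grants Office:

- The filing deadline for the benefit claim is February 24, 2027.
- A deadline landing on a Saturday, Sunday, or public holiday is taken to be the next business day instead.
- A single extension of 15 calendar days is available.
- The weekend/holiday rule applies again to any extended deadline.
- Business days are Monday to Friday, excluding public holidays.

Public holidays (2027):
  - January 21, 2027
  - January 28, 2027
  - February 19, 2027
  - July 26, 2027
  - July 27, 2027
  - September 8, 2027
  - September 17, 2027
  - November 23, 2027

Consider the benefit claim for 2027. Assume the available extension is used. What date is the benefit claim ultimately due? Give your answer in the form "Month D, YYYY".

Start from the fixed due date, February 24, 2027.
February 24, 2027 is a Wednesday and not a listed holiday, so it stands.
Applying the 15-calendar-day extension: February 24, 2027 + 15 days = March 11, 2027.
March 11, 2027 is a Thursday and not a listed holiday, so it stands.
Deadline: March 11, 2027.

March 11, 2027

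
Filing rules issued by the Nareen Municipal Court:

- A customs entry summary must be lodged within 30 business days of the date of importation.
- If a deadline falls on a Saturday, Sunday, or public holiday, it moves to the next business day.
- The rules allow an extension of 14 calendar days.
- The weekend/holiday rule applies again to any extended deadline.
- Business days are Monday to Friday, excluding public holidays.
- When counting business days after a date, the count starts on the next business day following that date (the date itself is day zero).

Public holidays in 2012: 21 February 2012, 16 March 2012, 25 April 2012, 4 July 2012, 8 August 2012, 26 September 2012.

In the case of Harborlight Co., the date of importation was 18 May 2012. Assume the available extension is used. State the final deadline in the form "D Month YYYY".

Counting 30 business days after 18 May 2012 (skipping weekends and listed holidays) reaches 29 June 2012.
29 June 2012 falls on a Friday, which is a business day, so no adjustment is needed.
With the 14-day extension, 29 June 2012 becomes 13 July 2012.
13 July 2012 (Friday) is already a business day.
Deadline: 13 July 2012.

13 July 2012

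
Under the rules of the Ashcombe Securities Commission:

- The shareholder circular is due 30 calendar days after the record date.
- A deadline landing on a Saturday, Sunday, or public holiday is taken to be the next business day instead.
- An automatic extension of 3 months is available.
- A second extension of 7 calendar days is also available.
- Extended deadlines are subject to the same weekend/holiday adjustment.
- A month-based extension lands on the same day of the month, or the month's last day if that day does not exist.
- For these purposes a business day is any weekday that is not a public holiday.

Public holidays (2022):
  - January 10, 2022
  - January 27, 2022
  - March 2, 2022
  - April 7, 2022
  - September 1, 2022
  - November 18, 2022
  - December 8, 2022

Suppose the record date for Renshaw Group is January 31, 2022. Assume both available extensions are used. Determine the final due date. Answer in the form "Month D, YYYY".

From January 31, 2022, 30 calendar days later is March 2, 2022.
March 2, 2022 is a listed holiday, so it moves to the next business day, March 3, 2022 (Thursday).
Applying the 3 months extension: 3 months after March 3, 2022 is June 3, 2022.
Since June 3, 2022 is a Friday and not a holiday, the date is unchanged.
Applying the 7-calendar-day extension: June 3, 2022 + 7 days = June 10, 2022.
June 10, 2022 falls on a Friday, which is a business day, so no adjustment is needed.
The final due date is June 10, 2022.

June 10, 2022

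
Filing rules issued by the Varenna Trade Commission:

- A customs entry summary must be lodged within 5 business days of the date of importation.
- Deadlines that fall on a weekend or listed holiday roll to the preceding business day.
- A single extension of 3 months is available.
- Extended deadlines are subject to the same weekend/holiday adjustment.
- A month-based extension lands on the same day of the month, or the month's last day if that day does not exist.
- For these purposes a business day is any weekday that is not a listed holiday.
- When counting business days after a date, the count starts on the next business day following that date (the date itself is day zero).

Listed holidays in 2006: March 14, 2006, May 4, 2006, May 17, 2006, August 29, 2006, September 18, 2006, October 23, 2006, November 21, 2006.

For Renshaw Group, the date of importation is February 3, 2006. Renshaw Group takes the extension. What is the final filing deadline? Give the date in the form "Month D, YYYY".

Starting the day after February 3, 2006 and counting 5 business days lands on February 10, 2006.
February 10, 2006 (Friday) is already a business day.
The 3 months extension carries February 10, 2006 to May 10, 2006.
May 10, 2006 (Wednesday) is already a business day.
The final due date is May 10, 2006.

May 10, 2006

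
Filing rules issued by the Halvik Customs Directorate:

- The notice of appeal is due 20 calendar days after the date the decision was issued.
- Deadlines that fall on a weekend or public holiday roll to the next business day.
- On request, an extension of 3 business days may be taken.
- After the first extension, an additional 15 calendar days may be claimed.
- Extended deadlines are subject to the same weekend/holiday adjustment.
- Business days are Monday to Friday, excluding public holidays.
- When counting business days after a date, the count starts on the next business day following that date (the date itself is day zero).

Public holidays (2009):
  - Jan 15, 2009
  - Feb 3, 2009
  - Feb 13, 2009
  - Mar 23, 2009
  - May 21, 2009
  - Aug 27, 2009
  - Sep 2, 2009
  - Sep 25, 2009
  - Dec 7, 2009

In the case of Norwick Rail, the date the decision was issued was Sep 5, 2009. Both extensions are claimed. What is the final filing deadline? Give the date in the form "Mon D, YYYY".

Oct 16, 2009

Adding 20 calendar days to Sep 5, 2009 gives Sep 25, 2009.
Sep 25, 2009 is a listed holiday; the next business day is Sep 28, 2009 (Monday).
Counting 3 further business days from Sep 28, 2009 reaches Oct 1, 2009.
Since Oct 1, 2009 is a Thursday and not a holiday, the date is unchanged.
With the 15-day extension, Oct 1, 2009 becomes Oct 16, 2009.
Oct 16, 2009 (Friday) is already a business day.
Final deadline: Oct 16, 2009.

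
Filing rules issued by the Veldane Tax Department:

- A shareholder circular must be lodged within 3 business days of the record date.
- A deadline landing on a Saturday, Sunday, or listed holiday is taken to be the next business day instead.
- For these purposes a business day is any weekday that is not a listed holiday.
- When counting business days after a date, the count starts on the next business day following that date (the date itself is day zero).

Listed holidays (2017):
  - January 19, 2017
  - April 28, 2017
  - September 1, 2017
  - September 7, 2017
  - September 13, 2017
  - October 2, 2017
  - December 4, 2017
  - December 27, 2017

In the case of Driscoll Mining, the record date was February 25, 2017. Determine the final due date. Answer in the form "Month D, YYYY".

Starting the day after February 25, 2017 and counting 3 business days lands on March 1, 2017.
March 1, 2017 (Wednesday) is already a business day.
The final due date is March 1, 2017.

March 1, 2017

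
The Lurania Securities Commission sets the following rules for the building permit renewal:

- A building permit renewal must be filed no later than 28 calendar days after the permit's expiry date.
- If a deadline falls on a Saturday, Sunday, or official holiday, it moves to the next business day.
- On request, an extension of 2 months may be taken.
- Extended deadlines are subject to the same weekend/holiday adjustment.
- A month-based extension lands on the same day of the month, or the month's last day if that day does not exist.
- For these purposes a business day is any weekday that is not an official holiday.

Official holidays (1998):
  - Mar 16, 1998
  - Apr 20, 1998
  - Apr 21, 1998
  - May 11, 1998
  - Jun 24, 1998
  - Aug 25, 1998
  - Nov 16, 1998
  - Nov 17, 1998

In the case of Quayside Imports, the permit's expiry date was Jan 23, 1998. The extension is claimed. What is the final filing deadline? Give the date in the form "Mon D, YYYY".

From Jan 23, 1998, 28 calendar days later is Feb 20, 1998.
Feb 20, 1998 falls on a Friday, which is a business day, so no adjustment is needed.
Add 2 months to Feb 20, 1998: Apr 20, 1998.
Apr 20, 1998 is a listed holiday, so it moves to the next business day, Apr 22, 1998 (Wednesday).
Deadline: Apr 22, 1998.

Apr 22, 1998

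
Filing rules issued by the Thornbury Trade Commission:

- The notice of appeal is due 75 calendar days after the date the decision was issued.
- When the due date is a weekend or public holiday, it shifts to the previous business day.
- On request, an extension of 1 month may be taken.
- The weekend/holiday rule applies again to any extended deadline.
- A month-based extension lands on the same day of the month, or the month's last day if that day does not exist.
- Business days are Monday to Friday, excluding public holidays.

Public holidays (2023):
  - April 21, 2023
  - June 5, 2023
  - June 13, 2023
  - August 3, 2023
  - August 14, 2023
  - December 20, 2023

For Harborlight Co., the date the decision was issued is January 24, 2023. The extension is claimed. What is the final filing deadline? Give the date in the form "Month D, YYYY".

May 5, 2023

75 calendar days after January 24, 2023 is April 9, 2023.
April 9, 2023 falls on a Sunday. Rolling to the preceding business day gives April 7, 2023, a Friday.
The 1 month extension carries April 7, 2023 to May 7, 2023.
Because May 7, 2023 is a Sunday, the deadline becomes May 5, 2023 (Friday).
So the filing is due May 5, 2023.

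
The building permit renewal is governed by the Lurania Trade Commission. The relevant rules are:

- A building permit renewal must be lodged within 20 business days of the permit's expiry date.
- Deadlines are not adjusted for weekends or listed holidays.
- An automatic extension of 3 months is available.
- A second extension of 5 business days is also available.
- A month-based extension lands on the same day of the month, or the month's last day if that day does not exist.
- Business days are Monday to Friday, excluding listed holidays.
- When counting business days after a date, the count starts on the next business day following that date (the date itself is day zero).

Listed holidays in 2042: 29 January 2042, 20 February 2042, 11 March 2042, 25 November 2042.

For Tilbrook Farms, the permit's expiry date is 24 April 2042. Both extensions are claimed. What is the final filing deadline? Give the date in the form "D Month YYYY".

29 August 2042

20 business days after 24 April 2042, excluding weekends and holidays, is 22 May 2042.
22 May 2042 is a Thursday; no weekend or holiday adjustment applies.
The 3 months extension carries 22 May 2042 to 22 August 2042.
22 August 2042 falls on a Friday. The rules make no weekend/holiday allowance, so it remains 22 August 2042.
Applying the 5-business-day extension: 5 business days after 22 August 2042 is 29 August 2042.
29 August 2042 is a Friday; no weekend or holiday adjustment applies.
So the filing is due 29 August 2042.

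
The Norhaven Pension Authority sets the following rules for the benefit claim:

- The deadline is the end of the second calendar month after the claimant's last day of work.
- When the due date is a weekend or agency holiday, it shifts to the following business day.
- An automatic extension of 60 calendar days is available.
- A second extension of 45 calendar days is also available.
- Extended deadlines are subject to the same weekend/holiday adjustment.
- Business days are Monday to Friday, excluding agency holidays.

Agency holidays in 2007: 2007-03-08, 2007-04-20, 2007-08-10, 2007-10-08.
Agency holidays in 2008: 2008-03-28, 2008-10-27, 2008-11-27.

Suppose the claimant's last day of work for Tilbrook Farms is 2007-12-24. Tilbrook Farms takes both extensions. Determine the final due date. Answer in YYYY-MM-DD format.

2008-06-13

2 months after 2007-12-24 is February 2008; that month ends on 2008-02-29.
2008-02-29 falls on a Friday, which is a business day, so no adjustment is needed.
Add the 60 calendar-day extension to 2008-02-29: 2008-04-29.
2008-04-29 is a Tuesday and not a listed holiday, so it stands.
With the 45-day extension, 2008-04-29 becomes 2008-06-13.
Since 2008-06-13 is a Friday and not a holiday, the date is unchanged.
So the filing is due 2008-06-13.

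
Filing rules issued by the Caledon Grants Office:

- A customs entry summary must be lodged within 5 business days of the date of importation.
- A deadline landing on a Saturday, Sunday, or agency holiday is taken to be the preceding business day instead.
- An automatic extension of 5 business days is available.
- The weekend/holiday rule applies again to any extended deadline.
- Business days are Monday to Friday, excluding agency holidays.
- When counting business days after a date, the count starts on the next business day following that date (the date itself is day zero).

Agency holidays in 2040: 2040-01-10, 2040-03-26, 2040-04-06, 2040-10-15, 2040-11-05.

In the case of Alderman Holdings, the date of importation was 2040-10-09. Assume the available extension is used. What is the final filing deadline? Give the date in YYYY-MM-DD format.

Counting 5 business days after 2040-10-09 (skipping weekends and listed holidays) reaches 2040-10-17.
Since 2040-10-17 is a Wednesday and not a holiday, the date is unchanged.
Applying the 5-business-day extension: 5 business days after 2040-10-17 is 2040-10-24.
2040-10-24 is a Wednesday and not a listed holiday, so it stands.
Final deadline: 2040-10-24.

2040-10-24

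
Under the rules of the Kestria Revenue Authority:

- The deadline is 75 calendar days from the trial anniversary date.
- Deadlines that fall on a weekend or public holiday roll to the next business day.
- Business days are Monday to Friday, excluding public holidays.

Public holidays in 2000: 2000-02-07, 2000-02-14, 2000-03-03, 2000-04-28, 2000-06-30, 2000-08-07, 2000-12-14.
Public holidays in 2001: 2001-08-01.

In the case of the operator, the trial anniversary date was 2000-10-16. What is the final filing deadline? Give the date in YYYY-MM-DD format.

2001-01-01

Trigger date 2000-10-16 + 75 calendar days = 2000-12-30.
Because 2000-12-30 is a Saturday, the deadline becomes 2001-01-01 (Monday).
So the filing is due 2001-01-01.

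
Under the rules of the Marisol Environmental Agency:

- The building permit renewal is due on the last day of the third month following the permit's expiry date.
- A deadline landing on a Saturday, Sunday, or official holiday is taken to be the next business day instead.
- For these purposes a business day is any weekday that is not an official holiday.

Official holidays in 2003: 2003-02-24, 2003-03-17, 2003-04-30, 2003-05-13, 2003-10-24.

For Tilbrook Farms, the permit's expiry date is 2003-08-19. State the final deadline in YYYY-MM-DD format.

2003-12-01

3 months after 2003-08-19 is November 2003; that month ends on 2003-11-30.
2003-11-30 is a Sunday; the next business day is 2003-12-01 (Monday).
Deadline: 2003-12-01.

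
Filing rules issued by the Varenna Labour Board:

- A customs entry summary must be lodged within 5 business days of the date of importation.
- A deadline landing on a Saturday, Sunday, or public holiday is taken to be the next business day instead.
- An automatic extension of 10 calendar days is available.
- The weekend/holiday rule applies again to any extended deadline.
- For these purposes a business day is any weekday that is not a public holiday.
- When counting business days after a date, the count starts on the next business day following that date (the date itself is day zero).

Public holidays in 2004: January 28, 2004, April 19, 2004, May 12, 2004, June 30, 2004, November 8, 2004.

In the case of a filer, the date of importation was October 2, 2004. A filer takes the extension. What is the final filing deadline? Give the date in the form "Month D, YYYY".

5 business days after October 2, 2004, excluding weekends and holidays, is October 8, 2004.
October 8, 2004 falls on a Friday, which is a business day, so no adjustment is needed.
Applying the 10-calendar-day extension: October 8, 2004 + 10 days = October 18, 2004.
October 18, 2004 (Monday) is already a business day.
Final deadline: October 18, 2004.

October 18, 2004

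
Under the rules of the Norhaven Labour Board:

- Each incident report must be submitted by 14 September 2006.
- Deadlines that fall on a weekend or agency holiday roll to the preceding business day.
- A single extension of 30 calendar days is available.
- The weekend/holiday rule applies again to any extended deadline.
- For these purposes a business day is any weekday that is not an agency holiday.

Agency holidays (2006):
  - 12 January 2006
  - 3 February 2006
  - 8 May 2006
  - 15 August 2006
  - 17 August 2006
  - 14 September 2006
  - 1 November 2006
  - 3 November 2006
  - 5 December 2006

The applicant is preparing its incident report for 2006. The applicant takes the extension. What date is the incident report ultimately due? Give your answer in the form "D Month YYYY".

13 October 2006

The stated deadline is 14 September 2006.
14 September 2006 is a listed holiday, so it moves to the preceding business day, 13 September 2006 (Wednesday).
Applying the 30-calendar-day extension: 13 September 2006 + 30 days = 13 October 2006.
13 October 2006 falls on a Friday, which is a business day, so no adjustment is needed.
So the filing is due 13 October 2006.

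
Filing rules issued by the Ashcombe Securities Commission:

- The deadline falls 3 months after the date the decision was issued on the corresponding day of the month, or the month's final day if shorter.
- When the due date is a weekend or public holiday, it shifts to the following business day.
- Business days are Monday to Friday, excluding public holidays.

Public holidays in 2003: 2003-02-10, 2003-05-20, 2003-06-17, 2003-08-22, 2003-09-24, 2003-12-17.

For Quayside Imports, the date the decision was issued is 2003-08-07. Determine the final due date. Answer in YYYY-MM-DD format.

2003-11-07

Moving 3 months forward from 2003-08-07 on the corresponding day gives 2003-11-07.
2003-11-07 falls on a Friday, which is a business day, so no adjustment is needed.
The final due date is 2003-11-07.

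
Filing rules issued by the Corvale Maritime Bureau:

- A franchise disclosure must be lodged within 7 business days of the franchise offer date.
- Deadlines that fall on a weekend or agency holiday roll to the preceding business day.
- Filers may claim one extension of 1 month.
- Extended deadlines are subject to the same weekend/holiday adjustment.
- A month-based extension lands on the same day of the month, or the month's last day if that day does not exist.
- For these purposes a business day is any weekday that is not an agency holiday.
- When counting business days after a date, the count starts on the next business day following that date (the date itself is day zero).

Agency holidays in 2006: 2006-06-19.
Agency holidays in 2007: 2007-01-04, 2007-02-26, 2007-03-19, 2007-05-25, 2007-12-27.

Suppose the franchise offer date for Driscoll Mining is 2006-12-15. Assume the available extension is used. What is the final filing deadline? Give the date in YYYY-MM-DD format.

2007-01-26

Starting the day after 2006-12-15 and counting 7 business days lands on 2006-12-26.
2006-12-26 falls on a Tuesday, which is a business day, so no adjustment is needed.
Applying the 1 month extension: 1 month after 2006-12-26 is 2007-01-26.
2007-01-26 falls on a Friday, which is a business day, so no adjustment is needed.
So the filing is due 2007-01-26.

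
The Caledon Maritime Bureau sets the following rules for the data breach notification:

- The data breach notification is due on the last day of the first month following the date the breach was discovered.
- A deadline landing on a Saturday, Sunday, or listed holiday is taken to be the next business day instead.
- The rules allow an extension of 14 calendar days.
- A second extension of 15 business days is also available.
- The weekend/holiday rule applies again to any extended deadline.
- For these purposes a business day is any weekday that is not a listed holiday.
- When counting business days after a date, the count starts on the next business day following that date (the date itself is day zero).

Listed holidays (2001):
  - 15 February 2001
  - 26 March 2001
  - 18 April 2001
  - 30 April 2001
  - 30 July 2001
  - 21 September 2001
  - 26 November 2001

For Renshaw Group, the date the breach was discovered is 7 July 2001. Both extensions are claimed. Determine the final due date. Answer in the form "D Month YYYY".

The first month after 7 July 2001 is August 2001, whose last day is 31 August 2001.
31 August 2001 (Friday) is already a business day.
Add the 14 calendar-day extension to 31 August 2001: 14 September 2001.
14 September 2001 (Friday) is already a business day.
The 15-business-day extension runs from 14 September 2001 to 8 October 2001.
8 October 2001 falls on a Monday, which is a business day, so no adjustment is needed.
Deadline: 8 October 2001.

8 October 2001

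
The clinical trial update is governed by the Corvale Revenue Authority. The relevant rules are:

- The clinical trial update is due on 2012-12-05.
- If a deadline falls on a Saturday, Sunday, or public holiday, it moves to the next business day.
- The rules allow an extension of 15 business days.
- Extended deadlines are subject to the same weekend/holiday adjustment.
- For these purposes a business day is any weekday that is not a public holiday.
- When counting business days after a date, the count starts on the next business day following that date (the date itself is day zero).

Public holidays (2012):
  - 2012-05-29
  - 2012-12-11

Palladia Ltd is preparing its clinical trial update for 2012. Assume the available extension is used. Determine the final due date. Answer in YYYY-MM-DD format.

The stated deadline is 2012-12-05.
2012-12-05 (Wednesday) is already a business day.
The 15-business-day extension runs from 2012-12-05 to 2012-12-27.
2012-12-27 (Thursday) is already a business day.
Deadline: 2012-12-27.

2012-12-27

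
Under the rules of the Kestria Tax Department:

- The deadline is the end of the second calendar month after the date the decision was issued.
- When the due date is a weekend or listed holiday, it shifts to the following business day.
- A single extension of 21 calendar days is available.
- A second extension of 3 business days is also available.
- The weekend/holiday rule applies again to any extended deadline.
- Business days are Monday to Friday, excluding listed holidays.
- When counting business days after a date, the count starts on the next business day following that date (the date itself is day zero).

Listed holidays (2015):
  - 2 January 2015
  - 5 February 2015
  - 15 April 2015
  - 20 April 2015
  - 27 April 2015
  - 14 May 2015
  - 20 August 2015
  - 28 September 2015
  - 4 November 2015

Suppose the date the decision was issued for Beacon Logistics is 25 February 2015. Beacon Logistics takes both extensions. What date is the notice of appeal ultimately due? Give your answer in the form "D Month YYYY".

26 May 2015

The second month after 25 February 2015 is April 2015, whose last day is 30 April 2015.
30 April 2015 (Thursday) is already a business day.
The 21-calendar-day extension moves the deadline from 30 April 2015 to 21 May 2015.
21 May 2015 is a Thursday and not a listed holiday, so it stands.
The 3-business-day extension runs from 21 May 2015 to 26 May 2015.
26 May 2015 falls on a Tuesday, which is a business day, so no adjustment is needed.
Final deadline: 26 May 2015.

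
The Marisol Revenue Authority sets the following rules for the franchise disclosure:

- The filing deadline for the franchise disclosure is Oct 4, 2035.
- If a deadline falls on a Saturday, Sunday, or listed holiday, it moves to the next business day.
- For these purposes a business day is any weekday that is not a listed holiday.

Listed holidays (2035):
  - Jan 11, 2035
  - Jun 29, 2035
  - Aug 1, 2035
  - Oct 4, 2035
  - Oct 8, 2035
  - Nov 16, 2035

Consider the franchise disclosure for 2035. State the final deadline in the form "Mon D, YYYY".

The stated deadline is Oct 4, 2035.
Oct 4, 2035 falls on a listed holiday. Rolling to the next business day gives Oct 5, 2035, a Friday.
So the filing is due Oct 5, 2035.

Oct 5, 2035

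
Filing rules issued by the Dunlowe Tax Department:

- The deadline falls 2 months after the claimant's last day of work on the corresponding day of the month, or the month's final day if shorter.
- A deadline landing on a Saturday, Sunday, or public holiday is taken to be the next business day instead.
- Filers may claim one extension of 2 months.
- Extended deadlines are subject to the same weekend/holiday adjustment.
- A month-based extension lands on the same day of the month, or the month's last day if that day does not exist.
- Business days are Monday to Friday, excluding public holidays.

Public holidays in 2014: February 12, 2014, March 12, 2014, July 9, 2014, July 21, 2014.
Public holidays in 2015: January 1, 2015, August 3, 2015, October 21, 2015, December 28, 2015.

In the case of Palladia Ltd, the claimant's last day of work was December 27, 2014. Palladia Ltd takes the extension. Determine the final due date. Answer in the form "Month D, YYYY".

2 months from December 27, 2014 is February 27, 2015.
February 27, 2015 is a Friday and not a listed holiday, so it stands.
The 2 months extension carries February 27, 2015 to April 27, 2015.
Since April 27, 2015 is a Monday and not a holiday, the date is unchanged.
Final deadline: April 27, 2015.

April 27, 2015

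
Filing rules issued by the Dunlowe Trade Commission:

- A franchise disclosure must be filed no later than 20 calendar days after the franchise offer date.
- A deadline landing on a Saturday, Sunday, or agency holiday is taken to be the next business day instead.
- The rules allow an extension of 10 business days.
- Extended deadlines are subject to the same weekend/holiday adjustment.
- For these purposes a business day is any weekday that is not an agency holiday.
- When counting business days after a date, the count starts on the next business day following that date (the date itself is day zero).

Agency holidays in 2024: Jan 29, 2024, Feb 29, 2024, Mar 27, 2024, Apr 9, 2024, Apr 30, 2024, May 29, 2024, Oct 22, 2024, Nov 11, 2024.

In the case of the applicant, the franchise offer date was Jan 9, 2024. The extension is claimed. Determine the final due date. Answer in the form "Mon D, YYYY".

From Jan 9, 2024, 20 calendar days later is Jan 29, 2024.
Jan 29, 2024 is a listed holiday, so it moves to the next business day, Jan 30, 2024 (Tuesday).
Applying the 10-business-day extension: 10 business days after Jan 30, 2024 is Feb 13, 2024.
Feb 13, 2024 falls on a Tuesday, which is a business day, so no adjustment is needed.
So the filing is due Feb 13, 2024.

Feb 13, 2024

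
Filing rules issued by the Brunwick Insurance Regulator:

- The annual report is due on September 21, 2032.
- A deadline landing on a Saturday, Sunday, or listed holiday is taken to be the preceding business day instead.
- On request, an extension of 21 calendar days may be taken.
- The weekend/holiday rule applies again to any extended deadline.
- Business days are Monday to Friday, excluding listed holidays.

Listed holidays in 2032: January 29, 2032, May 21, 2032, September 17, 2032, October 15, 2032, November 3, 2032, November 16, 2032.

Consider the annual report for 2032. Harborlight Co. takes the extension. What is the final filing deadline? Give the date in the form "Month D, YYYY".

October 12, 2032

Start from the fixed due date, September 21, 2032.
September 21, 2032 (Tuesday) is already a business day.
Applying the 21-calendar-day extension: September 21, 2032 + 21 days = October 12, 2032.
Since October 12, 2032 is a Tuesday and not a holiday, the date is unchanged.
So the filing is due October 12, 2032.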